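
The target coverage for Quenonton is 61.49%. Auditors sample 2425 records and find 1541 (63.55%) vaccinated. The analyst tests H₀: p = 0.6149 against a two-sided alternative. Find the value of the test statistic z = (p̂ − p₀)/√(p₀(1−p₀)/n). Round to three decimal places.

z = 2.081

p̂ = 1541/2425 = 0.63546.
Under H₀, SE = √(0.6149·0.3851/2425) = √(9.76487e-05) = 0.00988.
z = (0.63546 − 0.6149)/0.00988 = 0.02056/0.00988 = 2.081.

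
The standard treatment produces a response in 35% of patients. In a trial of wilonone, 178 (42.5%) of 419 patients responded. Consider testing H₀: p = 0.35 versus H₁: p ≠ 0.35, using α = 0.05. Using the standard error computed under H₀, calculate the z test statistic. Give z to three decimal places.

z = 3.211

p̂ = 178/419 ≈ 0.42482.
SE = √(p₀(1−p₀)/n) = √(0.2275/419) = 0.02330.
z = (0.42482 − 0.35)/0.02330 = 0.07482/0.02330 = 3.211.
p-value = 2·P(Z > 3.211) ≈ 0.0013; since p < α = 0.05, reject H₀.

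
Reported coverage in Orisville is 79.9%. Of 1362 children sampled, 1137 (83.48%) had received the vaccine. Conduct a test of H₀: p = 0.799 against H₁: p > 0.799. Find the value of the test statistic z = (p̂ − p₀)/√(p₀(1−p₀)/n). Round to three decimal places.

z = 3.297

p̂ = 1137/1362 = 0.83480.
SE = √(p₀(1−p₀)/n) = √(0.1606/1362) = 0.01086.
z = (0.83480 − 0.799)/0.01086 = 0.03580/0.01086 = 3.297.
p-value = P(Z > 3.297) ≈ 0.0005.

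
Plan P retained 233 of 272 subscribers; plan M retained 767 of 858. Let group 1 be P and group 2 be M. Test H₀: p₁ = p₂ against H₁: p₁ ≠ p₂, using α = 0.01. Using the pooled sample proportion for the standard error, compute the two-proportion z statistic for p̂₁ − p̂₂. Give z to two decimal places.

p̂₁ = 233/272 = 0.8566, p̂₂ = 767/858 = 0.8939.
Pooled p̂ = (233+767)/(272+858) = 1000/1130 = 0.8850.
SE = √(p̂(1−p̂)(1/n₁+1/n₂)) = √(0.8850·0.1150·0.00484197) = √(0.000492957) = 0.0222.
z = (0.8566 − 0.8939)/0.0222 = -0.0373/0.0222 = -1.68.
p-value = 2·P(Z > 1.681) ≈ 0.0928; since p > α = 0.01, fail to reject H₀.

z = -1.68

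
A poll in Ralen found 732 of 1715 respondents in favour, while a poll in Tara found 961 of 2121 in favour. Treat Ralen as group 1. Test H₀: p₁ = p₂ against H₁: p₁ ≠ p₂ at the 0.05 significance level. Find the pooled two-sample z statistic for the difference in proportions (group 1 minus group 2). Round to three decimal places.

p̂₁ = 732/1715 ≈ 0.426822, p̂₂ = 961/2121 ≈ 0.453088.
Pooled p̂ = (732+961)/(1715+2121) = 1693/3836 = 0.441345.
SE = √(0.24656 × 0.00105457) = 0.016125.
z = (0.426822 − 0.453088)/0.016125 = -0.026266/0.016125 = -1.629.
Two-sided p-value ≈ 2·Φ(−1.629) = 0.1033, so at α = 0.05 we fail to reject H₀.

z = -1.629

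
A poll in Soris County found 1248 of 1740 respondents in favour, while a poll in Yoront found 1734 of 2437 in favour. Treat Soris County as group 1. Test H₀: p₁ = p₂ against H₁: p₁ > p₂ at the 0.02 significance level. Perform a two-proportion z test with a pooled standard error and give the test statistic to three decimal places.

p̂₁ = 1248/1740 ≈ 0.71724, p̂₂ = 1734/2437 ≈ 0.71153.
Pooled p̂ = (1248+1734)/(1740+2437) = 2982/4177 = 0.71391.
SE = √(p̂(1−p̂)(1/n₁+1/n₂)) = √(0.71391·0.28609·0.000985053) = √(0.00020119) = 0.01418.
z = (0.71724 − 0.71153)/0.01418 = 0.00571/0.01418 = 0.403.
p-value = P(Z > 0.403) ≈ 0.3436; since p > α = 0.02, fail to reject H₀.

z = 0.403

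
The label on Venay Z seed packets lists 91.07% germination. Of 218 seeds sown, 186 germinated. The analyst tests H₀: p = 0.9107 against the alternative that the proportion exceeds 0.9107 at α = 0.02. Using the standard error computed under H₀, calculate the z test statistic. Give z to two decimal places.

p̂ = 186/218 ≈ 0.8532.
SE = √(p₀(1−p₀)/n) = √(0.081326/218) = 0.0193.
z = (0.8532 − 0.9107)/0.0193 = -0.0575/0.0193 = -2.98.
p-value = P(Z > -2.976) ≈ 0.9985; since p > α = 0.02, fail to reject H₀.

z = -2.98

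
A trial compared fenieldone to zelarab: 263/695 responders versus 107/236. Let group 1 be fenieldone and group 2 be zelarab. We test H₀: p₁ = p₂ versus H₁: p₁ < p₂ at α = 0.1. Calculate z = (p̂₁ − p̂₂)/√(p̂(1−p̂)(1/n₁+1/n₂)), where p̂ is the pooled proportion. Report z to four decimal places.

p̂₁ = 263/695 = 0.378417, p̂₂ = 107/236 = 0.453390.
Pooled p̂ = (263+107)/(695+236) = 370/931 = 0.397422.
SE = √(p̂(1−p̂)(1/n₁+1/n₂)) = √(0.397422·0.602578·0.00567614) = √(0.00135931) = 0.036869.
z = (0.378417 − 0.453390)/0.036869 = -0.074973/0.036869 = -2.0335.
p-value = P(Z < -2.033) ≈ 0.0210. With α = 0.1, reject H₀.

z = -2.0335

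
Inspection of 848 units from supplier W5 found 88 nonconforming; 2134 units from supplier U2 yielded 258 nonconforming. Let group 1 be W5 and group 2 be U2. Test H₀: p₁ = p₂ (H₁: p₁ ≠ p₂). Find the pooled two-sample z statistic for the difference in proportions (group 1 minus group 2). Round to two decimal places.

z = -1.32

p̂₁ = 88/848 = 0.1038, p̂₂ = 258/2134 = 0.1209.
Pooled p̂ = (88+258)/(848+2134) = 346/2982 = 0.1160.
SE = √(p̂(1−p̂)(1/n₁+1/n₂)) = √(0.1160·0.8840·0.00164785) = √(0.000169014) = 0.0130.
z = (0.1038 − 0.1209)/0.0130 = -0.0171/0.0130 = -1.32.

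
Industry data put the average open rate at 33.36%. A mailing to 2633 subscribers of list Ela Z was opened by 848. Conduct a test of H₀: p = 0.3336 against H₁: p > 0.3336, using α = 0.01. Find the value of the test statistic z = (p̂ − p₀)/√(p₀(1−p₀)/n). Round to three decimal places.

z = -1.255

p̂ = 848/2633 ≈ 0.32207.
SE = √(p₀(1−p₀)/n) = √(0.22231/2633) = 0.00919.
z = (0.32207 − 0.3336)/0.00919 = -0.01153/0.00919 = -1.255.
p-value = P(Z > -1.255) ≈ 0.8953, so at α = 0.01 we fail to reject H₀.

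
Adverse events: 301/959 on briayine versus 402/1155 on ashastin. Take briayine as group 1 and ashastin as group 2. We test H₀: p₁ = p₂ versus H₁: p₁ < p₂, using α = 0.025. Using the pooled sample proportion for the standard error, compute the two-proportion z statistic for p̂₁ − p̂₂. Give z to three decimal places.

p̂₁ = 301/959 = 0.31387, p̂₂ = 402/1155 = 0.34805.
Pooled p̂ = (301+402)/(959+1155) = 703/2114 = 0.33254.
SE = √(0.221959 × 0.00190855) = 0.02058.
z = (0.31387 − 0.34805)/0.02058 = -0.03418/0.02058 = -1.661.
p-value = P(Z < -1.661) ≈ 0.0484; since p > α = 0.025, fail to reject H₀.

z = -1.661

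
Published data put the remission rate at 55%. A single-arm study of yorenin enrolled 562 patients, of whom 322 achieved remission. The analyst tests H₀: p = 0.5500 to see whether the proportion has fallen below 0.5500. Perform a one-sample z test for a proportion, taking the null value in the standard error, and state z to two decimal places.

z = 1.09

p̂ = 322/562 = 0.57295.
SE = √(p₀(1−p₀)/n) = √(0.2475/562) = 0.02099.
z = (0.57295 − 0.55)/0.02099 = 0.02295/0.02099 = 1.09.
p-value = P(Z < 1.094) ≈ 0.8630.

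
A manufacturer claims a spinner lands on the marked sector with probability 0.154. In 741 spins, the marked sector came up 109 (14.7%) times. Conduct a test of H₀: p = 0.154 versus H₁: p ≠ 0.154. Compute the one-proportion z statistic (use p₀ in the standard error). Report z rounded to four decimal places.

z = -0.5205

p̂ = 109/741 ≈ 0.1470985.
SE = √(p₀(1−p₀)/n) = √(0.13028/741) = 0.0132598.
z = (0.1470985 − 0.154)/0.0132598 = -0.0069015/0.0132598 = -0.5205.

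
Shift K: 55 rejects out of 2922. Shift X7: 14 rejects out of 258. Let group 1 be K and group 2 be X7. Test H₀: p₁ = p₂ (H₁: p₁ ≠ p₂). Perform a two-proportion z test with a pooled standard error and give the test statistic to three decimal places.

p̂₁ = 55/2922 ≈ 0.018823, p̂₂ = 14/258 ≈ 0.054264.
Pooled p̂ = (55+14)/(2922+258) = 69/3180 = 0.021698.
SE = √(0.0212273 × 0.0042182) = 0.009463.
z = (0.018823 − 0.054264)/0.009463 = -0.035441/0.009463 = -3.745.
Two-sided p-value ≈ 2·Φ(−3.745) = 0.0002.

z = -3.745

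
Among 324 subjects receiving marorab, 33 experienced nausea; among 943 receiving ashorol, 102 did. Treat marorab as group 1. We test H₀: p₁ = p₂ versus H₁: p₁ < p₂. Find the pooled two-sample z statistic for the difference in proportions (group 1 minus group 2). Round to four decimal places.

p̂₁ = 33/324 = 0.1018519, p̂₂ = 102/943 = 0.1081654.
Pooled p̂ = (33+102)/(324+943) = 135/1267 = 0.1065509.
SE = √(0.0951978 × 0.00414687) = 0.0198689.
z = (0.1018519 − 0.1081654)/0.0198689 = -0.0063135/0.0198689 = -0.3178.
p-value = P(Z < -0.318) ≈ 0.3753.

z = -0.3178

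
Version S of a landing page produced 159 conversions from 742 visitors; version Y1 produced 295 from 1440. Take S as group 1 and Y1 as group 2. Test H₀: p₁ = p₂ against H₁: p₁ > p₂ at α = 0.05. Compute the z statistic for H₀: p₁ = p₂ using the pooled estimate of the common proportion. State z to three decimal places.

z = 0.514

p̂₁ = 159/742 ≈ 0.21429, p̂₂ = 295/1440 ≈ 0.20486.
Pooled p̂ = (159+295)/(742+1440) = 454/2182 = 0.20807.
SE = √(0.164775 × 0.00204215) = 0.01834.
z = (0.21429 − 0.20486)/0.01834 = 0.00943/0.01834 = 0.514.
p-value = P(Z > 0.514) ≈ 0.3037, so at α = 0.05 we fail to reject H₀.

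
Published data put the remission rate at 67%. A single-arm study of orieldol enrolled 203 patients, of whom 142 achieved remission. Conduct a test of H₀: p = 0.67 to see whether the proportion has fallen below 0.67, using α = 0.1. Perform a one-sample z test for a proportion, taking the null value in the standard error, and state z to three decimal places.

z = 0.894

p̂ = 142/203 = 0.69951.
Under H₀, SE = √(0.67·0.33/203) = √(0.00108916) = 0.03300.
z = (0.69951 − 0.67)/0.03300 = 0.02951/0.03300 = 0.894.
p-value = P(Z < 0.894) ≈ 0.8144. With α = 0.1, fail to reject H₀.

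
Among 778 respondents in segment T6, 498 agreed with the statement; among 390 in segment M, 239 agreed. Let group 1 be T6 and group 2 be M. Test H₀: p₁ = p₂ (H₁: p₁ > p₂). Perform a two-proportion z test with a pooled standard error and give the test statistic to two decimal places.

p̂₁ = 498/778 = 0.6401, p̂₂ = 239/390 = 0.6128.
Pooled p̂ = (498+239)/(778+390) = 737/1168 = 0.6310.
SE = √(0.232841 × 0.00384945) = 0.0299.
z = (0.6401 − 0.6128)/0.0299 = 0.0273/0.0299 = 0.91.

z = 0.91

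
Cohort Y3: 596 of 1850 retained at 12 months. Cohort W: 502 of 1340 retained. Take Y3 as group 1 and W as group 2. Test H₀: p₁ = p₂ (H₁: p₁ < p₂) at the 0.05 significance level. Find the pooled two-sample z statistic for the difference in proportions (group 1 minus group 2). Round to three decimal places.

p̂₁ = 596/1850 ≈ 0.322162, p̂₂ = 502/1340 ≈ 0.374627.
Pooled p̂ = (596+502)/(1850+1340) = 1098/3190 = 0.344201.
SE = √(0.225727 × 0.00128681) = 0.017043.
z = (0.322162 − 0.374627)/0.017043 = -0.052465/0.017043 = -3.078.
p-value = P(Z < -3.078) ≈ 0.0010. With α = 0.05, reject H₀.

z = -3.078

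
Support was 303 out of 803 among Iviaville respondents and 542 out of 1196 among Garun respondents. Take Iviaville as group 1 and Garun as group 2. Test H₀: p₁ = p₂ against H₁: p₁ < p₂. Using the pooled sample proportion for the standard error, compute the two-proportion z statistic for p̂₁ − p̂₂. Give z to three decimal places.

p̂₁ = 303/803 ≈ 0.37733, p̂₂ = 542/1196 ≈ 0.45318.
Pooled p̂ = (303+542)/(803+1196) = 845/1999 = 0.42271.
SE = √(p̂(1−p̂)(1/n₁+1/n₂)) = √(0.42271·0.57729·0.00208145) = √(0.000507929) = 0.02254.
z = (0.37733 − 0.45318)/0.02254 = -0.07585/0.02254 = -3.365.
p-value = P(Z < -3.365) ≈ 0.0004.

z = -3.365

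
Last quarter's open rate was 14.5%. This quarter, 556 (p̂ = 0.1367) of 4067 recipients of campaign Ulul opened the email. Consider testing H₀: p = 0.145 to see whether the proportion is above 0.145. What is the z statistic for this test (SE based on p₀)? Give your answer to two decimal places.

z = -1.50

p̂ = 556/4067 = 0.13671.
Under H₀, SE = √(0.145·0.855/4067) = √(3.04832e-05) = 0.00552.
z = (0.13671 − 0.145)/0.00552 = -0.00829/0.00552 = -1.50.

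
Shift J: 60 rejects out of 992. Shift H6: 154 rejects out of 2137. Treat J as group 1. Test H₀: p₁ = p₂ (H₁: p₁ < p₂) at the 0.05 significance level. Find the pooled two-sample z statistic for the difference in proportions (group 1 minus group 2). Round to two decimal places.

z = -1.19

p̂₁ = 60/992 = 0.06048, p̂₂ = 154/2137 = 0.07206.
Pooled p̂ = (60+154)/(992+2137) = 214/3129 = 0.06839.
SE = √(0.0637149 × 0.00147601) = 0.00970.
z = (0.06048 − 0.07206)/0.00970 = -0.01158/0.00970 = -1.19.
p-value = P(Z < -1.194) ≈ 0.1162, so at α = 0.05 we fail to reject H₀.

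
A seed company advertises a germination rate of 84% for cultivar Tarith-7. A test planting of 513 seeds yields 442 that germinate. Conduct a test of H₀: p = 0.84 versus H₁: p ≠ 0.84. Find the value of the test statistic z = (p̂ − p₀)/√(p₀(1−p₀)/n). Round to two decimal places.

z = 1.33

p̂ = 442/513 ≈ 0.8616.
SE = √(p₀(1−p₀)/n) = √(0.1344/513) = 0.0162.
z = (0.8616 − 0.84)/0.0162 = 0.0216/0.0162 = 1.33.
p-value = 2·P(Z > 1.334) ≈ 0.1821.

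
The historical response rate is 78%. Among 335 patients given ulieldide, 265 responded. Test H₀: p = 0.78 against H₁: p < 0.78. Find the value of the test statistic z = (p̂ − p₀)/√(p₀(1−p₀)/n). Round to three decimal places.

z = 0.488

p̂ = 265/335 ≈ 0.79104.
SE = √(p₀(1−p₀)/n) = √(0.1716/335) = 0.02263.
z = (0.79104 − 0.78)/0.02263 = 0.01104/0.02263 = 0.488.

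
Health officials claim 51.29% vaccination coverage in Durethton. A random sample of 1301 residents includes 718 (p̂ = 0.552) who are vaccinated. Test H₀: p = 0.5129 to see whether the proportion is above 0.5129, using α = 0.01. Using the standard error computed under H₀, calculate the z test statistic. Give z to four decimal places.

z = 2.8131

p̂ = 718/1301 = 0.5518832.
Under H₀, SE = √(0.5129·0.4871/1301) = √(0.000192032) = 0.0138576.
z = (0.5518832 − 0.5129)/0.0138576 = 0.0389832/0.0138576 = 2.8131.
p-value = P(Z > 2.813) ≈ 0.0025; since p < α = 0.01, reject H₀.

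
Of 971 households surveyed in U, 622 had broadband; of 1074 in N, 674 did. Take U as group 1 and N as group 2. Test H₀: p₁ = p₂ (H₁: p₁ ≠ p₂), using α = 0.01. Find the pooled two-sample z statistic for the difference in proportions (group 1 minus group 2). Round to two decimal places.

p̂₁ = 622/971 = 0.6406, p̂₂ = 674/1074 = 0.6276.
Pooled p̂ = (622+674)/(971+1074) = 1296/2045 = 0.6337.
SE = √(p̂(1−p̂)(1/n₁+1/n₂)) = √(0.6337·0.3663·0.00196096) = √(0.000455166) = 0.0213.
z = (0.6406 − 0.6276)/0.0213 = 0.0130/0.0213 = 0.61.
Two-sided p-value ≈ 2·Φ(−0.610) = 0.5418, so at α = 0.01 we fail to reject H₀.

z = 0.61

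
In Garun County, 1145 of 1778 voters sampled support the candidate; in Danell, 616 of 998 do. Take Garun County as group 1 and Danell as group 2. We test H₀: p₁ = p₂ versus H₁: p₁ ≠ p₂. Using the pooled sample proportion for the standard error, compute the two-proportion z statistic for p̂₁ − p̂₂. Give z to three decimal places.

z = 1.404

p̂₁ = 1145/1778 ≈ 0.64398, p̂₂ = 616/998 ≈ 0.61723.
Pooled p̂ = (1145+616)/(1778+998) = 1761/2776 = 0.63437.
SE = √(0.231946 × 0.00156443) = 0.01905.
z = (0.64398 − 0.61723)/0.01905 = 0.02675/0.01905 = 1.404.
Two-sided p-value ≈ 2·Φ(−1.404) = 0.1603.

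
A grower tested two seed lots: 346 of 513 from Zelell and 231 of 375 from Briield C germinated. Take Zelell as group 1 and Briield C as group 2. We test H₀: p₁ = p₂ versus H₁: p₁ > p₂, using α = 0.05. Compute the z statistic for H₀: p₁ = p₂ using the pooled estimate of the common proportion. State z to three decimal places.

z = 1.804

p̂₁ = 346/513 = 0.67446, p̂₂ = 231/375 = 0.61600.
Pooled p̂ = (346+231)/(513+375) = 577/888 = 0.64977.
SE = √(0.227568 × 0.00461598) = 0.03241.
z = (0.67446 − 0.61600)/0.03241 = 0.05846/0.03241 = 1.804.
p-value = P(Z > 1.804) ≈ 0.0356. With α = 0.05, reject H₀.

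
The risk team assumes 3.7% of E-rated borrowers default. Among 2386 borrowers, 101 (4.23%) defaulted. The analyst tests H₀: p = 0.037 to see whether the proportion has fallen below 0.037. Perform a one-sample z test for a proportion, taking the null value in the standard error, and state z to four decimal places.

z = 1.3793

p̂ = 101/2386 = 0.0423303.
SE = √(p₀(1−p₀)/n) = √(0.035631/2386) = 0.0038644.
z = (0.0423303 − 0.037)/0.0038644 = 0.0053303/0.0038644 = 1.3793.
p-value = P(Z < 1.379) ≈ 0.9161.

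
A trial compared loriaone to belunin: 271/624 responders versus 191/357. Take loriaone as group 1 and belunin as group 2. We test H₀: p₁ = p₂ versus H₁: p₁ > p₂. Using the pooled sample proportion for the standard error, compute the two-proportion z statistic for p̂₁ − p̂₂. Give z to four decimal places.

z = -3.0407

p̂₁ = 271/624 = 0.434295, p̂₂ = 191/357 = 0.535014.
Pooled p̂ = (271+191)/(624+357) = 462/981 = 0.470948.
SE = √(p̂(1−p̂)(1/n₁+1/n₂)) = √(0.470948·0.529052·0.00440368) = √(0.0010972) = 0.033124.
z = (0.434295 − 0.535014)/0.033124 = -0.100719/0.033124 = -3.0407.
p-value = P(Z > -3.041) ≈ 0.9988.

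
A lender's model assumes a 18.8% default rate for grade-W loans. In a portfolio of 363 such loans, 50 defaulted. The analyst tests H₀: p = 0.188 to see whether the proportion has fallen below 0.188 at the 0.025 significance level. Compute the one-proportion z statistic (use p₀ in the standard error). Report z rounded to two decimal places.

p̂ = 50/363 ≈ 0.1377.
Standard error under H₀: √(0.188×0.812/363) = 0.0205.
z = (0.1377 − 0.188)/0.0205 = -0.0503/0.0205 = -2.45.
p-value = P(Z < -2.451) ≈ 0.0071. With α = 0.025, reject H₀.

z = -2.45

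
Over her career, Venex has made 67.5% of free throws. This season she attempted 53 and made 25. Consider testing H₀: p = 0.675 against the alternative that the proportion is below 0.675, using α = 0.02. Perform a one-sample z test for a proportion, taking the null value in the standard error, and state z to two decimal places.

p̂ = 25/53 ≈ 0.4717.
SE = √(p₀(1−p₀)/n) = √(0.21937/53) = 0.0643.
z = (0.4717 − 0.675)/0.0643 = -0.2033/0.0643 = -3.16.
p-value = P(Z < -3.160) ≈ 0.0008. With α = 0.02, reject H₀.

z = -3.16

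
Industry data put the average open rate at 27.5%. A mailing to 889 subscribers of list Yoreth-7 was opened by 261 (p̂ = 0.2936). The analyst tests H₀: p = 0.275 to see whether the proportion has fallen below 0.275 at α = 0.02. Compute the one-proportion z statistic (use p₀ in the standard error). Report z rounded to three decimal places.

z = 1.241

p̂ = 261/889 = 0.29359.
Under H₀, SE = √(0.275·0.725/889) = √(0.000224269) = 0.01498.
z = (0.29359 − 0.275)/0.01498 = 0.01859/0.01498 = 1.241.
p-value = P(Z < 1.241) ≈ 0.8927. With α = 0.02, fail to reject H₀.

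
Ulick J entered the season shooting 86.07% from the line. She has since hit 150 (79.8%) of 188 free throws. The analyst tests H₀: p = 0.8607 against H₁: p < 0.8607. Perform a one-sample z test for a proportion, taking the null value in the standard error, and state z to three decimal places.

p̂ = 150/188 ≈ 0.79787.
Standard error under H₀: √(0.8607×0.1393/188) = 0.02525.
z = (0.79787 − 0.8607)/0.02525 = -0.06283/0.02525 = -2.488.

z = -2.488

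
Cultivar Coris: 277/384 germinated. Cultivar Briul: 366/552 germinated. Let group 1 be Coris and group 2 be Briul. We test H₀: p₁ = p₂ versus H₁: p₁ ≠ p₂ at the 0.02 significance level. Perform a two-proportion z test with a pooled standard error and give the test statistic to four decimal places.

p̂₁ = 277/384 ≈ 0.721354, p̂₂ = 366/552 ≈ 0.663043.
Pooled p̂ = (277+366)/(384+552) = 643/936 = 0.686966.
SE = √(0.215044 × 0.00441576) = 0.030815.
z = (0.721354 − 0.663043)/0.030815 = 0.058311/0.030815 = 1.8923.
p-value = 2·P(Z > 1.892) ≈ 0.0585, so at α = 0.02 we fail to reject H₀.

z = 1.8923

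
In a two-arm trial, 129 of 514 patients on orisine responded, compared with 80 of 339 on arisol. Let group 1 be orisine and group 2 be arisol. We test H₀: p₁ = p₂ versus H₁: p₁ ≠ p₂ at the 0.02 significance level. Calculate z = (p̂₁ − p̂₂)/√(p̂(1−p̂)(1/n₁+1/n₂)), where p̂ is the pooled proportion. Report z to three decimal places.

p̂₁ = 129/514 = 0.25097, p̂₂ = 80/339 = 0.23599.
Pooled p̂ = (129+80)/(514+339) = 209/853 = 0.24502.
SE = √(p̂(1−p̂)(1/n₁+1/n₂)) = √(0.24502·0.75498·0.00489538) = √(0.000905566) = 0.03009.
z = (0.25097 − 0.23599)/0.03009 = 0.01498/0.03009 = 0.498.
p-value = 2·P(Z > 0.498) ≈ 0.6185; since p > α = 0.02, fail to reject H₀.

z = 0.498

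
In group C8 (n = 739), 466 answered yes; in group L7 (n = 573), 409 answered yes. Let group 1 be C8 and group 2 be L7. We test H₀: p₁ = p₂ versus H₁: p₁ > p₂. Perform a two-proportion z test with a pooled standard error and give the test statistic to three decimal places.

z = -3.172

p̂₁ = 466/739 = 0.63058, p̂₂ = 409/573 = 0.71379.
Pooled p̂ = (466+409)/(739+573) = 875/1312 = 0.66692.
SE = √(0.222137 × 0.00309838) = 0.02623.
z = (0.63058 − 0.71379)/0.02623 = -0.08321/0.02623 = -3.172.
p-value = P(Z > -3.172) ≈ 0.9992.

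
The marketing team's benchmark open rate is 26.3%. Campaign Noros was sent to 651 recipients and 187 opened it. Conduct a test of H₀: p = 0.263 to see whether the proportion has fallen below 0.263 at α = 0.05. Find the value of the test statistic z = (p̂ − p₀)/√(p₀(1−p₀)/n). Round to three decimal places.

p̂ = 187/651 = 0.28725.
Under H₀, SE = √(0.263·0.737/651) = √(0.000297743) = 0.01726.
z = (0.28725 − 0.263)/0.01726 = 0.02425/0.01726 = 1.405.
p-value = P(Z < 1.405) ≈ 0.9200; since p > α = 0.05, fail to reject H₀.

z = 1.405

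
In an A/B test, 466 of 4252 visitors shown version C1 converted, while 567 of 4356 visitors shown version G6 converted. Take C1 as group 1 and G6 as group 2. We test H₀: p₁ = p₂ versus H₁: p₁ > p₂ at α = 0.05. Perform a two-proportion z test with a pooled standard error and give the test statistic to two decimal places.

z = -2.94

p̂₁ = 466/4252 = 0.1096, p̂₂ = 567/4356 = 0.1302.
Pooled p̂ = (466+567)/(4252+4356) = 1033/8608 = 0.1200.
SE = √(p̂(1−p̂)(1/n₁+1/n₂)) = √(0.1200·0.8800·0.000464752) = √(4.90794e-05) = 0.0070.
z = (0.1096 − 0.1302)/0.0070 = -0.0206/0.0070 = -2.94.
p-value = P(Z > -2.936) ≈ 0.9983, so at α = 0.05 we fail to reject H₀.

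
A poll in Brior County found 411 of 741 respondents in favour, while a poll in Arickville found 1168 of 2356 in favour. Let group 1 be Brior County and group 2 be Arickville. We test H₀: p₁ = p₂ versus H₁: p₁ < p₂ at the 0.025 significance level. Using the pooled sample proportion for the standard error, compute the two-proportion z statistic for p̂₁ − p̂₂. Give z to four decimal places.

p̂₁ = 411/741 ≈ 0.554656, p̂₂ = 1168/2356 ≈ 0.495756.
Pooled p̂ = (411+1168)/(741+2356) = 1579/3097 = 0.509848.
SE = √(0.249903 × 0.00177398) = 0.021055.
z = (0.554656 − 0.495756)/0.021055 = 0.058900/0.021055 = 2.7974.
p-value = P(Z < 2.797) ≈ 0.9974, so at α = 0.025 we fail to reject H₀.

z = 2.7974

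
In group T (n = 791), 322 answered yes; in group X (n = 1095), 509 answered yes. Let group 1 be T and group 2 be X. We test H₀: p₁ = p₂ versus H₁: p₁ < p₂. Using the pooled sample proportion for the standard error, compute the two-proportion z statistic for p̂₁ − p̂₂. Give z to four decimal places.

p̂₁ = 322/791 = 0.4070796, p̂₂ = 509/1095 = 0.4648402.
Pooled p̂ = (322+509)/(791+1095) = 831/1886 = 0.4406151.
SE = √(0.246473 × 0.00217746) = 0.0231665.
z = (0.4070796 − 0.4648402)/0.0231665 = -0.0577606/0.0231665 = -2.4933.

z = -2.4933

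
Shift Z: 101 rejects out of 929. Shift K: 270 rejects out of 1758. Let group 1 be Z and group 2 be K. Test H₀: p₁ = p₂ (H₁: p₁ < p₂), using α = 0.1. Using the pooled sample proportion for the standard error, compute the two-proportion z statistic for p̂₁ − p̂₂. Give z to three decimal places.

p̂₁ = 101/929 ≈ 0.108719, p̂₂ = 270/1758 ≈ 0.153584.
Pooled p̂ = (101+270)/(929+1758) = 371/2687 = 0.138072.
SE = √(0.119008 × 0.00164525) = 0.013993.
z = (0.108719 − 0.153584)/0.013993 = -0.044865/0.013993 = -3.206.
p-value = P(Z < -3.206) ≈ 0.0007; since p < α = 0.1, reject H₀.

z = -3.206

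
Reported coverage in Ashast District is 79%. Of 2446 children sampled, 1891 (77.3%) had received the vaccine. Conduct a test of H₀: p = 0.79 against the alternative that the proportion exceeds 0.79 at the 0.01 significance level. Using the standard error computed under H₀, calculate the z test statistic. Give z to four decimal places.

z = -2.0522

p̂ = 1891/2446 ≈ 0.7730989.
Standard error under H₀: √(0.79×0.21/2446) = 0.0082356.
z = (0.7730989 − 0.79)/0.0082356 = -0.0169011/0.0082356 = -2.0522.
p-value = P(Z > -2.052) ≈ 0.9799. With α = 0.01, fail to reject H₀.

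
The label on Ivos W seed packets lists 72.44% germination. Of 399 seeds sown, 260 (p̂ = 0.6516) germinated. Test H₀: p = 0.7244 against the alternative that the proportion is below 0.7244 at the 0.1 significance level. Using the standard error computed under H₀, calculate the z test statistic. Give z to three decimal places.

p̂ = 260/399 ≈ 0.65163.
Standard error under H₀: √(0.7244×0.2756/399) = 0.02237.
z = (0.65163 − 0.7244)/0.02237 = -0.07277/0.02237 = -3.253.
p-value = P(Z < -3.253) ≈ 0.0006. With α = 0.1, reject H₀.

z = -3.253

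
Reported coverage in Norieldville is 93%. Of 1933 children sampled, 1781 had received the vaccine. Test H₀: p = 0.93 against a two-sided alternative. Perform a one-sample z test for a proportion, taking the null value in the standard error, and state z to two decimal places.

z = -1.49

p̂ = 1781/1933 ≈ 0.92137.
Standard error under H₀: √(0.93×0.07/1933) = 0.00580.
z = (0.92137 − 0.93)/0.00580 = -0.00863/0.00580 = -1.49.
p-value = 2·P(Z > 1.488) ≈ 0.1368.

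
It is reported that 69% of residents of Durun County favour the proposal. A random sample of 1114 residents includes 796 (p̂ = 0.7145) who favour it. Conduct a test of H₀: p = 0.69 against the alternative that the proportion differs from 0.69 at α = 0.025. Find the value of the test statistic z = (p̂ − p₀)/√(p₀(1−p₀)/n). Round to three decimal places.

z = 1.771

p̂ = 796/1114 = 0.71454.
Standard error under H₀: √(0.69×0.31/1114) = 0.01386.
z = (0.71454 − 0.69)/0.01386 = 0.02454/0.01386 = 1.771.
Two-sided p-value ≈ 2·Φ(−1.771) = 0.0765, so at α = 0.025 we fail to reject H₀.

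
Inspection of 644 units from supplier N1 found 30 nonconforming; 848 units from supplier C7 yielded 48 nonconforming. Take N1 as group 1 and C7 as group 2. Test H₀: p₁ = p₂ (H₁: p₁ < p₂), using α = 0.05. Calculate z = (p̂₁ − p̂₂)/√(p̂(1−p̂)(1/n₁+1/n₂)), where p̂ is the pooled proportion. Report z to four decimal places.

p̂₁ = 30/644 ≈ 0.0465839, p̂₂ = 48/848 ≈ 0.0566038.
Pooled p̂ = (30+48)/(644+848) = 78/1492 = 0.0522788.
SE = √(p̂(1−p̂)(1/n₁+1/n₂)) = √(0.0522788·0.9477212·0.00273204) = √(0.000135361) = 0.0116345.
z = (0.0465839 − 0.0566038)/0.0116345 = -0.0100199/0.0116345 = -0.8612.
p-value = P(Z < -0.861) ≈ 0.1946; since p > α = 0.05, fail to reject H₀.

z = -0.8612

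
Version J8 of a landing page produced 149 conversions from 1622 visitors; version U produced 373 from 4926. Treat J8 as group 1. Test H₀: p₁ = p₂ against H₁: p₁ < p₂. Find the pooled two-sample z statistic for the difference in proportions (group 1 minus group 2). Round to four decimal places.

z = 2.0817

p̂₁ = 149/1622 ≈ 0.0918619, p̂₂ = 373/4926 ≈ 0.0757207.
Pooled p̂ = (149+373)/(1622+4926) = 522/6548 = 0.0797190.
SE = √(p̂(1−p̂)(1/n₁+1/n₂)) = √(0.0797190·0.9202810·0.000819527) = √(6.01237e-05) = 0.0077539.
z = (0.0918619 − 0.0757207)/0.0077539 = 0.0161412/0.0077539 = 2.0817.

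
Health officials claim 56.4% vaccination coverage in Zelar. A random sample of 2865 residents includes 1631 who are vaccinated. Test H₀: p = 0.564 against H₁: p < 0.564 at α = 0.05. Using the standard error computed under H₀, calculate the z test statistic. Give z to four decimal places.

p̂ = 1631/2865 = 0.569284.
Under H₀, SE = √(0.564·0.436/2865) = √(8.58304e-05) = 0.009264.
z = (0.569284 − 0.564)/0.009264 = 0.005284/0.009264 = 0.5704.
p-value = P(Z < 0.570) ≈ 0.7158. With α = 0.05, fail to reject H₀.

z = 0.5704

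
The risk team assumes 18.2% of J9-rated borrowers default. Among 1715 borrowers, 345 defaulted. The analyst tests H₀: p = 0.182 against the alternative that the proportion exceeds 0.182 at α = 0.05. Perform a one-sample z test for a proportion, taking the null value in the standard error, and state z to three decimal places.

p̂ = 345/1715 = 0.20117.
SE = √(p₀(1−p₀)/n) = √(0.14888/1715) = 0.00932.
z = (0.20117 − 0.182)/0.00932 = 0.01917/0.00932 = 2.057.
p-value = P(Z > 2.057) ≈ 0.0198, so at α = 0.05 we reject H₀.

z = 2.057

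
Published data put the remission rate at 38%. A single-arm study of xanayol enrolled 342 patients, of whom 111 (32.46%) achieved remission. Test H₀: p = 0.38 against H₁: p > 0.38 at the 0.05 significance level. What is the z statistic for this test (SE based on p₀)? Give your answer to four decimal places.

p̂ = 111/342 ≈ 0.324561.
SE = √(p₀(1−p₀)/n) = √(0.2356/342) = 0.026247.
z = (0.324561 − 0.38)/0.026247 = -0.055439/0.026247 = -2.1122.
p-value = P(Z > -2.112) ≈ 0.9827, so at α = 0.05 we fail to reject H₀.

z = -2.1122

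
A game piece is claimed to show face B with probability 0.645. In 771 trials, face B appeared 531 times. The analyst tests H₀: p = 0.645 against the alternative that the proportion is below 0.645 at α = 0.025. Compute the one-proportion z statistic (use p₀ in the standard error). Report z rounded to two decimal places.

p̂ = 531/771 = 0.6887.
SE = √(p₀(1−p₀)/n) = √(0.22897/771) = 0.0172.
z = (0.6887 − 0.645)/0.0172 = 0.0437/0.0172 = 2.54.
p-value = P(Z < 2.537) ≈ 0.9944. With α = 0.025, fail to reject H₀.

z = 2.54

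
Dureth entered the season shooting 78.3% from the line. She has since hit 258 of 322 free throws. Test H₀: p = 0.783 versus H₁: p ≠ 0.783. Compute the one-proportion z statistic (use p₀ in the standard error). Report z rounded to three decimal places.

z = 0.794

p̂ = 258/322 = 0.80124.
SE = √(p₀(1−p₀)/n) = √(0.16991/322) = 0.02297.
z = (0.80124 − 0.783)/0.02297 = 0.01824/0.02297 = 0.794.
Two-sided p-value ≈ 2·Φ(−0.794) = 0.4271.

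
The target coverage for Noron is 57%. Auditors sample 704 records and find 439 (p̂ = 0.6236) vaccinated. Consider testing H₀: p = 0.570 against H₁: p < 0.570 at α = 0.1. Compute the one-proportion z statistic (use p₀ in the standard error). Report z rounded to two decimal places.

z = 2.87

p̂ = 439/704 = 0.6236.
Standard error under H₀: √(0.57×0.43/704) = 0.0187.
z = (0.6236 − 0.57)/0.0187 = 0.0536/0.0187 = 2.87.
p-value = P(Z < 2.872) ≈ 0.9980, so at α = 0.1 we fail to reject H₀.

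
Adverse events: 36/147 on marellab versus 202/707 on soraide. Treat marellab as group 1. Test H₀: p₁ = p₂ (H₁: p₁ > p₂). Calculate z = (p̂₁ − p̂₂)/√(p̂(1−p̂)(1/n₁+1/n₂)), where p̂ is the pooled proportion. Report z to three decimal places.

z = -1.004

p̂₁ = 36/147 = 0.24490, p̂₂ = 202/707 = 0.28571.
Pooled p̂ = (36+202)/(147+707) = 238/854 = 0.27869.
SE = √(p̂(1−p̂)(1/n₁+1/n₂)) = √(0.27869·0.72131·0.00821715) = √(0.00165182) = 0.04064.
z = (0.24490 − 0.28571)/0.04064 = -0.04081/0.04064 = -1.004.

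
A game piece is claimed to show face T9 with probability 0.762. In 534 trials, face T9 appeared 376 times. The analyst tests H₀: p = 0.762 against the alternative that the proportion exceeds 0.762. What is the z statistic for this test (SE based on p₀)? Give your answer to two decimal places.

p̂ = 376/534 ≈ 0.70412.
Standard error under H₀: √(0.762×0.238/534) = 0.01843.
z = (0.70412 − 0.762)/0.01843 = -0.05788/0.01843 = -3.14.
p-value = P(Z > -3.141) ≈ 0.9992.

z = -3.14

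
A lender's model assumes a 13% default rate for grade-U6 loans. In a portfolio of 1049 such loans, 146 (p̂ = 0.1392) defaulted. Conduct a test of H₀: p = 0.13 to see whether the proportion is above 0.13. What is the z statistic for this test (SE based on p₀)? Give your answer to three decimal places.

z = 0.884

p̂ = 146/1049 ≈ 0.13918.
Under H₀, SE = √(0.13·0.87/1049) = √(0.000107817) = 0.01038.
z = (0.13918 − 0.13)/0.01038 = 0.00918/0.01038 = 0.884.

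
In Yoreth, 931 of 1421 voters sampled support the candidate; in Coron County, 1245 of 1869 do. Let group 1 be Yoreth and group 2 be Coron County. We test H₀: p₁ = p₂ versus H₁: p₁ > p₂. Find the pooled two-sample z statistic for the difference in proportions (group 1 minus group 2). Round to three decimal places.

z = -0.658

p̂₁ = 931/1421 ≈ 0.65517, p̂₂ = 1245/1869 ≈ 0.66613.
Pooled p̂ = (931+1245)/(1421+1869) = 2176/3290 = 0.66140.
SE = √(p̂(1−p̂)(1/n₁+1/n₂)) = √(0.66140·0.33860·0.00123878) = √(0.000277424) = 0.01666.
z = (0.65517 − 0.66613)/0.01666 = -0.01096/0.01666 = -0.658.
p-value = P(Z > -0.658) ≈ 0.7447.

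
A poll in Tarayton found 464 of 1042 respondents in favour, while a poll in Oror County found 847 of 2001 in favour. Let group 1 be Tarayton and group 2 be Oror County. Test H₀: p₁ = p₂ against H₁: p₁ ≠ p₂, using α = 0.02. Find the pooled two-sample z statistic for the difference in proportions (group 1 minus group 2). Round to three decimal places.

p̂₁ = 464/1042 ≈ 0.44530, p̂₂ = 847/2001 ≈ 0.42329.
Pooled p̂ = (464+847)/(1042+2001) = 1311/3043 = 0.43082.
SE = √(p̂(1−p̂)(1/n₁+1/n₂)) = √(0.43082·0.56918·0.00145944) = √(0.000357877) = 0.01892.
z = (0.44530 − 0.42329)/0.01892 = 0.02201/0.01892 = 1.163.
p-value = 2·P(Z > 1.163) ≈ 0.2447. With α = 0.02, fail to reject H₀.

z = 1.163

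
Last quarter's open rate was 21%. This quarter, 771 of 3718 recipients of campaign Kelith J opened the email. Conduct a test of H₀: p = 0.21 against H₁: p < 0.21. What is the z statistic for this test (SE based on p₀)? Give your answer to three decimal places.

p̂ = 771/3718 = 0.20737.
Standard error under H₀: √(0.21×0.79/3718) = 0.00668.
z = (0.20737 − 0.21)/0.00668 = -0.00263/0.00668 = -0.394.

z = -0.394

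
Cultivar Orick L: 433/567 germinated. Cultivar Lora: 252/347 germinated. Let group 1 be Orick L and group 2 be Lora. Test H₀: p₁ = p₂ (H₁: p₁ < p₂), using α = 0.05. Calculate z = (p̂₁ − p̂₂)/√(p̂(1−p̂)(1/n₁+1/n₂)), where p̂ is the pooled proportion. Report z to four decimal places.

p̂₁ = 433/567 = 0.763668, p̂₂ = 252/347 = 0.726225.
Pooled p̂ = (433+252)/(567+347) = 685/914 = 0.749453.
SE = √(0.187773 × 0.00464551) = 0.029535.
z = (0.763668 − 0.726225)/0.029535 = 0.037443/0.029535 = 1.2678.
p-value = P(Z < 1.268) ≈ 0.8976, so at α = 0.05 we fail to reject H₀.

z = 1.2678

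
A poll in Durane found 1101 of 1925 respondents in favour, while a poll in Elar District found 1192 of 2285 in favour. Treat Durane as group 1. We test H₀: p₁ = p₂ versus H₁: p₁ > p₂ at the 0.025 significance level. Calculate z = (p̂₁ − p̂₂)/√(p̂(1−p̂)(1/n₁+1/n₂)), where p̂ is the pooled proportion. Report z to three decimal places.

p̂₁ = 1101/1925 ≈ 0.571948, p̂₂ = 1192/2285 ≈ 0.521663.
Pooled p̂ = (1101+1192)/(1925+2285) = 2293/4210 = 0.544656.
SE = √(p̂(1−p̂)(1/n₁+1/n₂)) = √(0.544656·0.455344·0.000957117) = √(0.000237371) = 0.015407.
z = (0.571948 − 0.521663)/0.015407 = 0.050285/0.015407 = 3.264.
p-value = P(Z > 3.264) ≈ 0.0005; since p < α = 0.025, reject H₀.

z = 3.264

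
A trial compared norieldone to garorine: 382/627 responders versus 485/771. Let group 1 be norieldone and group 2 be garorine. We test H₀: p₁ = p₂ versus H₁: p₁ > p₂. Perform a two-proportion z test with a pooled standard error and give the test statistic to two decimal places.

p̂₁ = 382/627 = 0.6093, p̂₂ = 485/771 = 0.6291.
Pooled p̂ = (382+485)/(627+771) = 867/1398 = 0.6202.
SE = √(p̂(1−p̂)(1/n₁+1/n₂)) = √(0.6202·0.3798·0.00289191) = √(0.000681216) = 0.0261.
z = (0.6093 − 0.6291)/0.0261 = -0.0198/0.0261 = -0.76.
p-value = P(Z > -0.759) ≈ 0.7760.

z = -0.76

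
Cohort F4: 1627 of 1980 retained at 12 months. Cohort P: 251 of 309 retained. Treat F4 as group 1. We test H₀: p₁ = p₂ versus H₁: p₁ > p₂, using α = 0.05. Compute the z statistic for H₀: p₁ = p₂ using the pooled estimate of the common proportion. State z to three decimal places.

p̂₁ = 1627/1980 ≈ 0.82172, p̂₂ = 251/309 ≈ 0.81230.
Pooled p̂ = (1627+251)/(1980+309) = 1878/2289 = 0.82045.
SE = √(p̂(1−p̂)(1/n₁+1/n₂)) = √(0.82045·0.17955·0.0037413) = √(0.000551148) = 0.02348.
z = (0.82172 − 0.81230)/0.02348 = 0.00942/0.02348 = 0.401.
p-value = P(Z > 0.401) ≈ 0.3441; since p > α = 0.05, fail to reject H₀.

z = 0.401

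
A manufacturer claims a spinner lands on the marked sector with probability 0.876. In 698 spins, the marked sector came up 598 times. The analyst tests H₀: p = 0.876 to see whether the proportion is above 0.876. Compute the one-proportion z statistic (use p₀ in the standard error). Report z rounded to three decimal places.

p̂ = 598/698 = 0.856734.
Under H₀, SE = √(0.876·0.124/698) = √(0.000155622) = 0.012475.
z = (0.856734 − 0.876)/0.012475 = -0.019266/0.012475 = -1.544.

z = -1.544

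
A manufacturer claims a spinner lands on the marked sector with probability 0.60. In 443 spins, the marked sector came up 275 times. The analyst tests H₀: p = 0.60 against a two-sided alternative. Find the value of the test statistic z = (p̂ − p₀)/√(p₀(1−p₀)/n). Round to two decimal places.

p̂ = 275/443 = 0.6208.
SE = √(p₀(1−p₀)/n) = √(0.24/443) = 0.0233.
z = (0.6208 − 0.6)/0.0233 = 0.0208/0.0233 = 0.89.

z = 0.89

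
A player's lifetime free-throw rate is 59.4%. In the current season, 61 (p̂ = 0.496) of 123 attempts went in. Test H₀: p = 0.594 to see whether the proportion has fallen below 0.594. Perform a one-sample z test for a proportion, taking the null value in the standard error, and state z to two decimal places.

z = -2.21

p̂ = 61/123 ≈ 0.4959.
SE = √(p₀(1−p₀)/n) = √(0.24116/123) = 0.0443.
z = (0.4959 − 0.594)/0.0443 = -0.0981/0.0443 = -2.21.
p-value = P(Z < -2.215) ≈ 0.0134.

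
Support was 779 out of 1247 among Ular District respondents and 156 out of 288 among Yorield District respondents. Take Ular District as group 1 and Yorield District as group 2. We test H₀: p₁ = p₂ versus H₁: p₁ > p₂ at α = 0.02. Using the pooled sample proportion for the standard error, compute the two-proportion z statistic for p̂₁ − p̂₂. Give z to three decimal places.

p̂₁ = 779/1247 = 0.62470, p̂₂ = 156/288 = 0.54167.
Pooled p̂ = (779+156)/(1247+288) = 935/1535 = 0.60912.
SE = √(p̂(1−p̂)(1/n₁+1/n₂)) = √(0.60912·0.39088·0.00427415) = √(0.00101764) = 0.03190.
z = (0.62470 − 0.54167)/0.03190 = 0.08303/0.03190 = 2.603.
p-value = P(Z > 2.603) ≈ 0.0046. With α = 0.02, reject H₀.

z = 2.603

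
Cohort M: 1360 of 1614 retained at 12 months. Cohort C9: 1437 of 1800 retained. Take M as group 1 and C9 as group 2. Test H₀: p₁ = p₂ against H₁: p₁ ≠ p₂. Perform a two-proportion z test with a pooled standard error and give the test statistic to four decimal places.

z = 3.3579

p̂₁ = 1360/1614 ≈ 0.842627, p̂₂ = 1437/1800 ≈ 0.798333.
Pooled p̂ = (1360+1437)/(1614+1800) = 2797/3414 = 0.819274.
SE = √(p̂(1−p̂)(1/n₁+1/n₂)) = √(0.819274·0.180726·0.00117513) = √(0.000173996) = 0.013191.
z = (0.842627 − 0.798333)/0.013191 = 0.044294/0.013191 = 3.3579.
Two-sided p-value ≈ 2·Φ(−3.358) = 0.0008.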